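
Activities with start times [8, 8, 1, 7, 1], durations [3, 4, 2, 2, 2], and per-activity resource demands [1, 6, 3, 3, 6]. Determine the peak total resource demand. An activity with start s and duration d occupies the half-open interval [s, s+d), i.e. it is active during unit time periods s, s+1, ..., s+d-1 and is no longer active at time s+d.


Each activity i is active on [start_i, start_i + duration_i).
Compute total resource usage per time slot:
  t=0: active resources = [], total = 0
  t=1: active resources = [3, 6], total = 9
  t=2: active resources = [3, 6], total = 9
  t=3: active resources = [], total = 0
  t=4: active resources = [], total = 0
  t=5: active resources = [], total = 0
  t=6: active resources = [], total = 0
  t=7: active resources = [3], total = 3
  t=8: active resources = [1, 6, 3], total = 10
  t=9: active resources = [1, 6], total = 7
  t=10: active resources = [1, 6], total = 7
  t=11: active resources = [6], total = 6
Peak resource demand = 10

10


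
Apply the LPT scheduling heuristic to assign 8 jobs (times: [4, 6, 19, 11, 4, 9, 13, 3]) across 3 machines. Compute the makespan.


Sort jobs in decreasing order (LPT): [19, 13, 11, 9, 6, 4, 4, 3]
Assign each job to the least loaded machine:
  Machine 1: jobs [19, 4], load = 23
  Machine 2: jobs [13, 6, 4], load = 23
  Machine 3: jobs [11, 9, 3], load = 23
Makespan = max load = 23

23


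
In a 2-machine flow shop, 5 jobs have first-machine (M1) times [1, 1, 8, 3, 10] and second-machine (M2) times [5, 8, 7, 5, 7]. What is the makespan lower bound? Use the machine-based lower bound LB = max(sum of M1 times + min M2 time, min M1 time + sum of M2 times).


LB1 = sum(M1 times) + min(M2 times) = 23 + 5 = 28
LB2 = min(M1 times) + sum(M2 times) = 1 + 32 = 33
Lower bound = max(LB1, LB2) = max(28, 33) = 33

33


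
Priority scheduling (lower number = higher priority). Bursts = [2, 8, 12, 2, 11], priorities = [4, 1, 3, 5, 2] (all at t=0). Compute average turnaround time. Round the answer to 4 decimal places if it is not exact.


Sort by priority (ascending = highest first):
Order: [(1, 8), (2, 11), (3, 12), (4, 2), (5, 2)]
Completion times:
  Priority 1, burst=8, C=8
  Priority 2, burst=11, C=19
  Priority 3, burst=12, C=31
  Priority 4, burst=2, C=33
  Priority 5, burst=2, C=35
Average turnaround = 126/5 = 25.2

25.2


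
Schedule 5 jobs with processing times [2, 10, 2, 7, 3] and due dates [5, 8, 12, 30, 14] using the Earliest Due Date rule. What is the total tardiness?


Sort by due date (EDD order): [(2, 5), (10, 8), (2, 12), (3, 14), (7, 30)]
Compute completion times and tardiness:
  Job 1: p=2, d=5, C=2, tardiness=max(0,2-5)=0
  Job 2: p=10, d=8, C=12, tardiness=max(0,12-8)=4
  Job 3: p=2, d=12, C=14, tardiness=max(0,14-12)=2
  Job 4: p=3, d=14, C=17, tardiness=max(0,17-14)=3
  Job 5: p=7, d=30, C=24, tardiness=max(0,24-30)=0
Total tardiness = 9

9


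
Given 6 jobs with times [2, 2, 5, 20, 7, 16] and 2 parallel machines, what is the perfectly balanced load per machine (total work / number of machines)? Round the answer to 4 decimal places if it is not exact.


Total processing time = 2 + 2 + 5 + 20 + 7 + 16 = 52
Number of machines = 2
Ideal balanced load = 52 / 2 = 26.0

26.0


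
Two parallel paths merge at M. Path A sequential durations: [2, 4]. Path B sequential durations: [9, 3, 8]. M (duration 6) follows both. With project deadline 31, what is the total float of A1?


Forward pass: ES(A1) = sum of predecessors on chain A = 0
EF = ES + duration = 0 + 2 = 2
Backward pass: LF(M) = deadline = 31; LS(M) = 31 - 6 = 25
LF(A1) = LS(M) - sum(successors on chain A) = 25 - 4 = 21
LS = LF - duration = 21 - 2 = 19
Total float = LS - ES = 19 - 0 = 19

19


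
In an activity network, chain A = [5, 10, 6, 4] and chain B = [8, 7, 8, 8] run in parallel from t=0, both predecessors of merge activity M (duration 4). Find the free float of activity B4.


ES(B4) = sum of predecessors on chain B = 23
EF(B4) = ES + duration = 23 + 8 = 31
Successor of B4 is M. ES(M) = max(sum(A), sum(B)) = max(25, 31) = 31
Free float = ES(successor) - EF(current) = 31 - 31 = 0

0


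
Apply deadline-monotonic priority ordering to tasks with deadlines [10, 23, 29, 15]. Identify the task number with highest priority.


Sort tasks by relative deadline (ascending):
  Task 1: deadline = 10
  Task 4: deadline = 15
  Task 2: deadline = 23
  Task 3: deadline = 29
Priority order (highest first): [1, 4, 2, 3]
Highest priority task = 1

1


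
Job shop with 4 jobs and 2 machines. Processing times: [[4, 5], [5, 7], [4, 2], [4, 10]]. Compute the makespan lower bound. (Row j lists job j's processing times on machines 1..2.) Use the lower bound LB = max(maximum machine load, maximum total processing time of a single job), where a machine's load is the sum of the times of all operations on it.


Machine loads:
  Machine 1: 4 + 5 + 4 + 4 = 17
  Machine 2: 5 + 7 + 2 + 10 = 24
Max machine load = 24
Job totals:
  Job 1: 9
  Job 2: 12
  Job 3: 6
  Job 4: 14
Max job total = 14
Lower bound = max(24, 14) = 24

24


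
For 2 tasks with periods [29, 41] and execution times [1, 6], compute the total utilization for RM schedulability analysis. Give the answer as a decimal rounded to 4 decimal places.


Compute individual utilizations (exact fractions):
  Task 1: C/T = 1/29 (approx. 0.0345)
  Task 2: C/T = 6/41 (approx. 0.1463)
Total utilization U = 1/29 + 6/41 = 215/1189
Rounded to 4 decimal places: U = 0.1808
RM (Liu & Layland) bound for 2 tasks = 0.828427; compare with U = 215/1189 (approx. 0.180824)
U <= bound, so schedulable by RM sufficient condition.

0.1808


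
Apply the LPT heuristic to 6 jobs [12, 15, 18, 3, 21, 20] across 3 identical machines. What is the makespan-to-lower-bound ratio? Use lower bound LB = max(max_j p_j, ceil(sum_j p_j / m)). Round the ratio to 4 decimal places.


LPT order: [21, 20, 18, 15, 12, 3]
Machine loads after assignment: [24, 32, 33]
LPT makespan = 33
Lower bound = max(max_job, ceil(total/3)) = max(21, 30) = 30
Ratio = 33 / 30 = 1.1

1.1


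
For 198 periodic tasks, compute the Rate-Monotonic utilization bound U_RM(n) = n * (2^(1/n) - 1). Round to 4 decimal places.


Compute 2^(1/198) = 1.0035068781
Subtract 1: 1.0035068781 - 1 = 0.0035068781
Multiply by n: 198 * 0.0035068781 = 0.6943618638
Round to 4 dp: 0.6944

0.6944


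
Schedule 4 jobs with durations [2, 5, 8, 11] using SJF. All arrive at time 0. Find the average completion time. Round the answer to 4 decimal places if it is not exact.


SJF order (ascending): [2, 5, 8, 11]
Completion times:
  Job 1: burst=2, C=2
  Job 2: burst=5, C=7
  Job 3: burst=8, C=15
  Job 4: burst=11, C=26
Average completion = 50/4 = 12.5

12.5


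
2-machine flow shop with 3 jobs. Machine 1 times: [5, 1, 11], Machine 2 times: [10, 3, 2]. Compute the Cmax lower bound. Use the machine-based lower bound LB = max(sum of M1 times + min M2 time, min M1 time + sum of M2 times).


LB1 = sum(M1 times) + min(M2 times) = 17 + 2 = 19
LB2 = min(M1 times) + sum(M2 times) = 1 + 15 = 16
Lower bound = max(LB1, LB2) = max(19, 16) = 19

19


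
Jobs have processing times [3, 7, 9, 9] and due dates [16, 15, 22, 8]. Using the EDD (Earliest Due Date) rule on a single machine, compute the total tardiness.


Sort by due date (EDD order): [(9, 8), (7, 15), (3, 16), (9, 22)]
Compute completion times and tardiness:
  Job 1: p=9, d=8, C=9, tardiness=max(0,9-8)=1
  Job 2: p=7, d=15, C=16, tardiness=max(0,16-15)=1
  Job 3: p=3, d=16, C=19, tardiness=max(0,19-16)=3
  Job 4: p=9, d=22, C=28, tardiness=max(0,28-22)=6
Total tardiness = 11

11


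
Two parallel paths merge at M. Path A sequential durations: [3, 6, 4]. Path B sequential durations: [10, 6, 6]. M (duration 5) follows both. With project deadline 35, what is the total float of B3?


Forward pass: ES(B3) = sum of predecessors on chain B = 16
EF = ES + duration = 16 + 6 = 22
Backward pass: LF(M) = deadline = 35; LS(M) = 35 - 5 = 30
LF(B3) = LS(M) - sum(successors on chain B) = 30 - 0 = 30
LS = LF - duration = 30 - 6 = 24
Total float = LS - ES = 24 - 16 = 8

8


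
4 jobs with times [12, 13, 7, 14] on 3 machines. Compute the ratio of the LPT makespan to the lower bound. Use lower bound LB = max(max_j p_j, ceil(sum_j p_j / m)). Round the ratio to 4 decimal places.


LPT order: [14, 13, 12, 7]
Machine loads after assignment: [14, 13, 19]
LPT makespan = 19
Lower bound = max(max_job, ceil(total/3)) = max(14, 16) = 16
Ratio = 19 / 16 = 1.1875

1.1875


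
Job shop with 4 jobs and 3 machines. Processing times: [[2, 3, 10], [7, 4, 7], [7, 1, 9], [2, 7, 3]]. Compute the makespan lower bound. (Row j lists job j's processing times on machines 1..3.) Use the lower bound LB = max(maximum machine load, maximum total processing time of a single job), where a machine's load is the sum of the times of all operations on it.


Machine loads:
  Machine 1: 2 + 7 + 7 + 2 = 18
  Machine 2: 3 + 4 + 1 + 7 = 15
  Machine 3: 10 + 7 + 9 + 3 = 29
Max machine load = 29
Job totals:
  Job 1: 15
  Job 2: 18
  Job 3: 17
  Job 4: 12
Max job total = 18
Lower bound = max(29, 18) = 29

29


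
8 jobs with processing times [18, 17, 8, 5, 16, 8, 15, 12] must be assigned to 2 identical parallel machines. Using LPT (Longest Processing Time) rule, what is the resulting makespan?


Sort jobs in decreasing order (LPT): [18, 17, 16, 15, 12, 8, 8, 5]
Assign each job to the least loaded machine:
  Machine 1: jobs [18, 15, 12, 5], load = 50
  Machine 2: jobs [17, 16, 8, 8], load = 49
Makespan = max load = 50

50


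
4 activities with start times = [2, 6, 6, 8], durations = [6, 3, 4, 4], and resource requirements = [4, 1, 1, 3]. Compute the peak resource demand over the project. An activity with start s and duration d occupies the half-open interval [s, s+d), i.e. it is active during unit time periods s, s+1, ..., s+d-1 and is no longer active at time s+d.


Each activity i is active on [start_i, start_i + duration_i).
Compute total resource usage per time slot:
  t=0: active resources = [], total = 0
  t=1: active resources = [], total = 0
  t=2: active resources = [4], total = 4
  t=3: active resources = [4], total = 4
  t=4: active resources = [4], total = 4
  t=5: active resources = [4], total = 4
  t=6: active resources = [4, 1, 1], total = 6
  t=7: active resources = [4, 1, 1], total = 6
  t=8: active resources = [1, 1, 3], total = 5
  t=9: active resources = [1, 3], total = 4
  t=10: active resources = [3], total = 3
  t=11: active resources = [3], total = 3
Peak resource demand = 6

6


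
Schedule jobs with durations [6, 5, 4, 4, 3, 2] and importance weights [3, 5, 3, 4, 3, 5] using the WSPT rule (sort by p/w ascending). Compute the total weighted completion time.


Compute p/w ratios and sort ascending (WSPT): [(2, 5), (5, 5), (4, 4), (3, 3), (4, 3), (6, 3)]
Compute weighted completion times:
  Job (p=2,w=5): C=2, w*C=5*2=10
  Job (p=5,w=5): C=7, w*C=5*7=35
  Job (p=4,w=4): C=11, w*C=4*11=44
  Job (p=3,w=3): C=14, w*C=3*14=42
  Job (p=4,w=3): C=18, w*C=3*18=54
  Job (p=6,w=3): C=24, w*C=3*24=72
Total weighted completion time = 257

257


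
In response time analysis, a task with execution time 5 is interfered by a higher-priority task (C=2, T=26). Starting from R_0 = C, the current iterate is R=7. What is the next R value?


R_next = C + ceil(R_prev / T_hp) * C_hp
ceil(7 / 26) = ceil(0.2692) = 1
Interference = 1 * 2 = 2
R_next = 5 + 2 = 7
R_next = R_prev, so the iteration has converged (response time = 7).

7


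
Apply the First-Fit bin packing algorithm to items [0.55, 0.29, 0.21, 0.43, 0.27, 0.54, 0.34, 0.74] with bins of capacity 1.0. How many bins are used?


Place items sequentially using First-Fit:
  Item 0.55 -> new Bin 1
  Item 0.29 -> Bin 1 (now 0.84)
  Item 0.21 -> new Bin 2
  Item 0.43 -> Bin 2 (now 0.64)
  Item 0.27 -> Bin 2 (now 0.91)
  Item 0.54 -> new Bin 3
  Item 0.34 -> Bin 3 (now 0.88)
  Item 0.74 -> new Bin 4
Total bins used = 4

4


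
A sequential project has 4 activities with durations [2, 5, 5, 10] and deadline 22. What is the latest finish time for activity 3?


LF(activity 3) = deadline - sum of successor durations
Successors: activities 4 through 4 with durations [10]
Sum of successor durations = 10
LF = 22 - 10 = 12

12


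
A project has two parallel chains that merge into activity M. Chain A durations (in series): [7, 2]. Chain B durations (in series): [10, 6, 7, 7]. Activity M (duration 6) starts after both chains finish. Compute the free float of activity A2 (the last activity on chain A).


ES(A2) = sum of predecessors on chain A = 7
EF(A2) = ES + duration = 7 + 2 = 9
Successor of A2 is M. ES(M) = max(sum(A), sum(B)) = max(9, 30) = 30
Free float = ES(successor) - EF(current) = 30 - 9 = 21

21


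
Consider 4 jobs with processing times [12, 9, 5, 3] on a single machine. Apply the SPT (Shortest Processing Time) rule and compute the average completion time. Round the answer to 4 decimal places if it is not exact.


Sort jobs by processing time (SPT order): [3, 5, 9, 12]
Compute completion times sequentially:
  Job 1: processing = 3, completes at 3
  Job 2: processing = 5, completes at 8
  Job 3: processing = 9, completes at 17
  Job 4: processing = 12, completes at 29
Sum of completion times = 57
Average completion time = 57/4 = 14.25

14.25


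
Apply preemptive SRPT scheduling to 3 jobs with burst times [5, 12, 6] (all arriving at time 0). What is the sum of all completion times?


Since all jobs arrive at t=0, SRPT equals SPT ordering.
SPT order: [5, 6, 12]
Completion times:
  Job 1: p=5, C=5
  Job 2: p=6, C=11
  Job 3: p=12, C=23
Total completion time = 5 + 11 + 23 = 39

39


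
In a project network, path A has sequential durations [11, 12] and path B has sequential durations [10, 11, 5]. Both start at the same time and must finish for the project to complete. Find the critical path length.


Path A total = 11 + 12 = 23
Path B total = 10 + 11 + 5 = 26
Critical path = longest path = max(23, 26) = 26

26


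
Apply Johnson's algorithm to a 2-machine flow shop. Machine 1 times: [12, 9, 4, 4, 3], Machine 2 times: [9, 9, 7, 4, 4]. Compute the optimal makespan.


Apply Johnson's rule:
  Group 1 (a <= b): [(5, 3, 4), (3, 4, 7), (4, 4, 4), (2, 9, 9)]
  Group 2 (a > b): [(1, 12, 9)]
Optimal job order: [5, 3, 4, 2, 1]
Schedule:
  Job 5: M1 done at 3, M2 done at 7
  Job 3: M1 done at 7, M2 done at 14
  Job 4: M1 done at 11, M2 done at 18
  Job 2: M1 done at 20, M2 done at 29
  Job 1: M1 done at 32, M2 done at 41
Makespan = 41

41


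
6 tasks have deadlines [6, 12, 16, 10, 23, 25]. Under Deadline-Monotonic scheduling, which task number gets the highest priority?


Sort tasks by relative deadline (ascending):
  Task 1: deadline = 6
  Task 4: deadline = 10
  Task 2: deadline = 12
  Task 3: deadline = 16
  Task 5: deadline = 23
  Task 6: deadline = 25
Priority order (highest first): [1, 4, 2, 3, 5, 6]
Highest priority task = 1

1


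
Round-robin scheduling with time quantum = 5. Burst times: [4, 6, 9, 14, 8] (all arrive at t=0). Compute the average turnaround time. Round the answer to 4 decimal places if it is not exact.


Time quantum = 5
Execution trace:
  J1 runs 4 units, time = 4
  J2 runs 5 units, time = 9
  J3 runs 5 units, time = 14
  J4 runs 5 units, time = 19
  J5 runs 5 units, time = 24
  J2 runs 1 units, time = 25
  J3 runs 4 units, time = 29
  J4 runs 5 units, time = 34
  J5 runs 3 units, time = 37
  J4 runs 4 units, time = 41
Finish times: [4, 25, 29, 41, 37]
Average turnaround = 136/5 = 27.2

27.2


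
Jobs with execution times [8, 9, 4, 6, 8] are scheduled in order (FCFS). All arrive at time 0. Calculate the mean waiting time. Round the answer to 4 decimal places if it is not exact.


FCFS order (as given): [8, 9, 4, 6, 8]
Waiting times:
  Job 1: wait = 0
  Job 2: wait = 8
  Job 3: wait = 17
  Job 4: wait = 21
  Job 5: wait = 27
Sum of waiting times = 73
Average waiting time = 73/5 = 14.6

14.6


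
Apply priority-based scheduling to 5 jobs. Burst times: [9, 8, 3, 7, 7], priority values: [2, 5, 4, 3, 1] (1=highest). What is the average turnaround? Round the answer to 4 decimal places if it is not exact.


Sort by priority (ascending = highest first):
Order: [(1, 7), (2, 9), (3, 7), (4, 3), (5, 8)]
Completion times:
  Priority 1, burst=7, C=7
  Priority 2, burst=9, C=16
  Priority 3, burst=7, C=23
  Priority 4, burst=3, C=26
  Priority 5, burst=8, C=34
Average turnaround = 106/5 = 21.2

21.2


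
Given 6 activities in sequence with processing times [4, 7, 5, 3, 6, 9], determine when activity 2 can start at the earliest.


Activity 2 starts after activities 1 through 1 complete.
Predecessor durations: [4]
ES = 4 = 4

4


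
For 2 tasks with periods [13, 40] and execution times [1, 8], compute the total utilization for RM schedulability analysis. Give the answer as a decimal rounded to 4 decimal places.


Compute individual utilizations (exact fractions):
  Task 1: C/T = 1/13 (approx. 0.0769)
  Task 2: C/T = 8/40 = 1/5 (approx. 0.2)
Total utilization U = 1/13 + 1/5 = 18/65
Rounded to 4 decimal places: U = 0.2769
RM (Liu & Layland) bound for 2 tasks = 0.828427; compare with U = 18/65 (approx. 0.276923)
U <= bound, so schedulable by RM sufficient condition.

0.2769


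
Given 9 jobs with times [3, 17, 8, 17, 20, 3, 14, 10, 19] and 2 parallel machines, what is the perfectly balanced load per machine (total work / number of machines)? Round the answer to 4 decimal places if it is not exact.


Total processing time = 3 + 17 + 8 + 17 + 20 + 3 + 14 + 10 + 19 = 111
Number of machines = 2
Ideal balanced load = 111 / 2 = 55.5

55.5


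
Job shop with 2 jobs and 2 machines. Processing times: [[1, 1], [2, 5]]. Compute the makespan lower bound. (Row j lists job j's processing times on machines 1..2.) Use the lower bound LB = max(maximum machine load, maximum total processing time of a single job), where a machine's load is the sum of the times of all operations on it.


Machine loads:
  Machine 1: 1 + 2 = 3
  Machine 2: 1 + 5 = 6
Max machine load = 6
Job totals:
  Job 1: 2
  Job 2: 7
Max job total = 7
Lower bound = max(6, 7) = 7

7


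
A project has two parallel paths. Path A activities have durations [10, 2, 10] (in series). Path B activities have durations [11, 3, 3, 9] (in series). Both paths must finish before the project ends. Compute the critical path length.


Path A total = 10 + 2 + 10 = 22
Path B total = 11 + 3 + 3 + 9 = 26
Critical path = longest path = max(22, 26) = 26

26


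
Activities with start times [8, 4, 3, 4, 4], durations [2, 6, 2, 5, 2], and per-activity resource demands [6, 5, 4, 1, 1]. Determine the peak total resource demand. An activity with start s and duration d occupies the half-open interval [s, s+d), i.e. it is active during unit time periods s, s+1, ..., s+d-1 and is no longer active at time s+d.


Each activity i is active on [start_i, start_i + duration_i).
Compute total resource usage per time slot:
  t=0: active resources = [], total = 0
  t=1: active resources = [], total = 0
  t=2: active resources = [], total = 0
  t=3: active resources = [4], total = 4
  t=4: active resources = [5, 4, 1, 1], total = 11
  t=5: active resources = [5, 1, 1], total = 7
  t=6: active resources = [5, 1], total = 6
  t=7: active resources = [5, 1], total = 6
  t=8: active resources = [6, 5, 1], total = 12
  t=9: active resources = [6, 5], total = 11
Peak resource demand = 12

12


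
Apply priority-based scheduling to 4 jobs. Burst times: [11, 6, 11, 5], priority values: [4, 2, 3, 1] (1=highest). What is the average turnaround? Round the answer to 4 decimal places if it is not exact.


Sort by priority (ascending = highest first):
Order: [(1, 5), (2, 6), (3, 11), (4, 11)]
Completion times:
  Priority 1, burst=5, C=5
  Priority 2, burst=6, C=11
  Priority 3, burst=11, C=22
  Priority 4, burst=11, C=33
Average turnaround = 71/4 = 17.75

17.75


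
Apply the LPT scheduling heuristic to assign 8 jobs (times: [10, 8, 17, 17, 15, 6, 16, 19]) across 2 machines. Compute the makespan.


Sort jobs in decreasing order (LPT): [19, 17, 17, 16, 15, 10, 8, 6]
Assign each job to the least loaded machine:
  Machine 1: jobs [19, 16, 10, 8], load = 53
  Machine 2: jobs [17, 17, 15, 6], load = 55
Makespan = max load = 55

55


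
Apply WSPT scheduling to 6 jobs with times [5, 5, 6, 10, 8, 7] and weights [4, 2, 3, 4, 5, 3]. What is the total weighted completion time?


Compute p/w ratios and sort ascending (WSPT): [(5, 4), (8, 5), (6, 3), (7, 3), (5, 2), (10, 4)]
Compute weighted completion times:
  Job (p=5,w=4): C=5, w*C=4*5=20
  Job (p=8,w=5): C=13, w*C=5*13=65
  Job (p=6,w=3): C=19, w*C=3*19=57
  Job (p=7,w=3): C=26, w*C=3*26=78
  Job (p=5,w=2): C=31, w*C=2*31=62
  Job (p=10,w=4): C=41, w*C=4*41=164
Total weighted completion time = 446

446


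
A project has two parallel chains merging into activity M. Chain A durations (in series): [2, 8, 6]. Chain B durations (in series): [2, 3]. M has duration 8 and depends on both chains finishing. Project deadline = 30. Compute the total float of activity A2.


Forward pass: ES(A2) = sum of predecessors on chain A = 2
EF = ES + duration = 2 + 8 = 10
Backward pass: LF(M) = deadline = 30; LS(M) = 30 - 8 = 22
LF(A2) = LS(M) - sum(successors on chain A) = 22 - 6 = 16
LS = LF - duration = 16 - 8 = 8
Total float = LS - ES = 8 - 2 = 6

6


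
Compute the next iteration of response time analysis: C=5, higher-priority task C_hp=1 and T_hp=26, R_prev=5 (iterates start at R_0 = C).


R_next = C + ceil(R_prev / T_hp) * C_hp
ceil(5 / 26) = ceil(0.1923) = 1
Interference = 1 * 1 = 1
R_next = 5 + 1 = 6

6


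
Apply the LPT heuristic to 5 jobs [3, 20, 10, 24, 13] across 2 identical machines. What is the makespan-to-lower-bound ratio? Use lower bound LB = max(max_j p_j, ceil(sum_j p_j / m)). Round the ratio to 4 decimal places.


LPT order: [24, 20, 13, 10, 3]
Machine loads after assignment: [34, 36]
LPT makespan = 36
Lower bound = max(max_job, ceil(total/2)) = max(24, 35) = 35
Ratio = 36 / 35 = 1.0286

1.0286


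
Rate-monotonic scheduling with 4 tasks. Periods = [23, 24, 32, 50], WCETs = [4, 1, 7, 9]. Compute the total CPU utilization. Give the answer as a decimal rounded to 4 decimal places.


Compute individual utilizations (exact fractions):
  Task 1: C/T = 4/23 (approx. 0.1739)
  Task 2: C/T = 1/24 (approx. 0.0417)
  Task 3: C/T = 7/32 (approx. 0.2188)
  Task 4: C/T = 9/50 (approx. 0.18)
Total utilization U = 4/23 + 1/24 + 7/32 + 9/50 = 33911/55200
Rounded to 4 decimal places: U = 0.6143
RM (Liu & Layland) bound for 4 tasks = 0.756828; compare with U = 33911/55200 (approx. 0.614330)
U <= bound, so schedulable by RM sufficient condition.

0.6143


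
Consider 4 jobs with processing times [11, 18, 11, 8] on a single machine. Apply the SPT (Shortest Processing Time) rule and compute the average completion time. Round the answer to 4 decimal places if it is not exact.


Sort jobs by processing time (SPT order): [8, 11, 11, 18]
Compute completion times sequentially:
  Job 1: processing = 8, completes at 8
  Job 2: processing = 11, completes at 19
  Job 3: processing = 11, completes at 30
  Job 4: processing = 18, completes at 48
Sum of completion times = 105
Average completion time = 105/4 = 26.25

26.25


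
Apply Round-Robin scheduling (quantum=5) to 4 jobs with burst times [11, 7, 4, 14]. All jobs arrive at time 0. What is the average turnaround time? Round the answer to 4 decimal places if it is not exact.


Time quantum = 5
Execution trace:
  J1 runs 5 units, time = 5
  J2 runs 5 units, time = 10
  J3 runs 4 units, time = 14
  J4 runs 5 units, time = 19
  J1 runs 5 units, time = 24
  J2 runs 2 units, time = 26
  J4 runs 5 units, time = 31
  J1 runs 1 units, time = 32
  J4 runs 4 units, time = 36
Finish times: [32, 26, 14, 36]
Average turnaround = 108/4 = 27.0

27.0


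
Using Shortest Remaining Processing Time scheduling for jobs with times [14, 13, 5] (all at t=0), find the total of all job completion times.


Since all jobs arrive at t=0, SRPT equals SPT ordering.
SPT order: [5, 13, 14]
Completion times:
  Job 1: p=5, C=5
  Job 2: p=13, C=18
  Job 3: p=14, C=32
Total completion time = 5 + 18 + 32 = 55

55


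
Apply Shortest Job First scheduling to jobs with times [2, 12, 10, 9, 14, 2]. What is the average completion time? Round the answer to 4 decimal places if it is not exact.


SJF order (ascending): [2, 2, 9, 10, 12, 14]
Completion times:
  Job 1: burst=2, C=2
  Job 2: burst=2, C=4
  Job 3: burst=9, C=13
  Job 4: burst=10, C=23
  Job 5: burst=12, C=35
  Job 6: burst=14, C=49
Average completion = 126/6 = 21.0

21.0


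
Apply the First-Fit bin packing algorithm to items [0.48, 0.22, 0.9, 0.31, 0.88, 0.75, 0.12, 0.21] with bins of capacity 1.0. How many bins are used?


Place items sequentially using First-Fit:
  Item 0.48 -> new Bin 1
  Item 0.22 -> Bin 1 (now 0.7)
  Item 0.9 -> new Bin 2
  Item 0.31 -> new Bin 3
  Item 0.88 -> new Bin 4
  Item 0.75 -> new Bin 5
  Item 0.12 -> Bin 1 (now 0.82)
  Item 0.21 -> Bin 3 (now 0.52)
Total bins used = 5

5


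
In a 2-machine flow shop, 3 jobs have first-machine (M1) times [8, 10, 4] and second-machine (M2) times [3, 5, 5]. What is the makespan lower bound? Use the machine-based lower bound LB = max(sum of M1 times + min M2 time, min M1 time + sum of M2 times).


LB1 = sum(M1 times) + min(M2 times) = 22 + 3 = 25
LB2 = min(M1 times) + sum(M2 times) = 4 + 13 = 17
Lower bound = max(LB1, LB2) = max(25, 17) = 25

25


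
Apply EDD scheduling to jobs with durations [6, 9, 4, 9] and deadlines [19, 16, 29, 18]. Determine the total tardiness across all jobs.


Sort by due date (EDD order): [(9, 16), (9, 18), (6, 19), (4, 29)]
Compute completion times and tardiness:
  Job 1: p=9, d=16, C=9, tardiness=max(0,9-16)=0
  Job 2: p=9, d=18, C=18, tardiness=max(0,18-18)=0
  Job 3: p=6, d=19, C=24, tardiness=max(0,24-19)=5
  Job 4: p=4, d=29, C=28, tardiness=max(0,28-29)=0
Total tardiness = 5

5


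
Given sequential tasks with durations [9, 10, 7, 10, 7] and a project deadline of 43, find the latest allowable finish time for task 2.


LF(activity 2) = deadline - sum of successor durations
Successors: activities 3 through 5 with durations [7, 10, 7]
Sum of successor durations = 24
LF = 43 - 24 = 19

19


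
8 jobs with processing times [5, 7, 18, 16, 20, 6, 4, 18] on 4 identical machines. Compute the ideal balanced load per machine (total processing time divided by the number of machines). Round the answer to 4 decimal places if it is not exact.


Total processing time = 5 + 7 + 18 + 16 + 20 + 6 + 4 + 18 = 94
Number of machines = 4
Ideal balanced load = 94 / 4 = 23.5

23.5


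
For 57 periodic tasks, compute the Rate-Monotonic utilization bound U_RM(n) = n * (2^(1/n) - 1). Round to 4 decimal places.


Compute 2^(1/57) = 1.0122347161
Subtract 1: 1.0122347161 - 1 = 0.0122347161
Multiply by n: 57 * 0.0122347161 = 0.6973788177
Round to 4 dp: 0.6974

0.6974


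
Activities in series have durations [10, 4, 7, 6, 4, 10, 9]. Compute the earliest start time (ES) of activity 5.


Activity 5 starts after activities 1 through 4 complete.
Predecessor durations: [10, 4, 7, 6]
ES = 10 + 4 + 7 + 6 = 27

27


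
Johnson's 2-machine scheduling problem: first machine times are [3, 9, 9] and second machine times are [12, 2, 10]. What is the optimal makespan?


Apply Johnson's rule:
  Group 1 (a <= b): [(1, 3, 12), (3, 9, 10)]
  Group 2 (a > b): [(2, 9, 2)]
Optimal job order: [1, 3, 2]
Schedule:
  Job 1: M1 done at 3, M2 done at 15
  Job 3: M1 done at 12, M2 done at 25
  Job 2: M1 done at 21, M2 done at 27
Makespan = 27

27


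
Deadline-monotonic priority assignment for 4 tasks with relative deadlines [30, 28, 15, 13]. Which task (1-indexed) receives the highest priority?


Sort tasks by relative deadline (ascending):
  Task 4: deadline = 13
  Task 3: deadline = 15
  Task 2: deadline = 28
  Task 1: deadline = 30
Priority order (highest first): [4, 3, 2, 1]
Highest priority task = 4

4


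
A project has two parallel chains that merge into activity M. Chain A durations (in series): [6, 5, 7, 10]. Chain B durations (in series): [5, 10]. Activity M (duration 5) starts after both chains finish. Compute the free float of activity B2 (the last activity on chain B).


ES(B2) = sum of predecessors on chain B = 5
EF(B2) = ES + duration = 5 + 10 = 15
Successor of B2 is M. ES(M) = max(sum(A), sum(B)) = max(28, 15) = 28
Free float = ES(successor) - EF(current) = 28 - 15 = 13

13


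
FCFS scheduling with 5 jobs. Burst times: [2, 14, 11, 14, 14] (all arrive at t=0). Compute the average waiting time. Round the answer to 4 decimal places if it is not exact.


FCFS order (as given): [2, 14, 11, 14, 14]
Waiting times:
  Job 1: wait = 0
  Job 2: wait = 2
  Job 3: wait = 16
  Job 4: wait = 27
  Job 5: wait = 41
Sum of waiting times = 86
Average waiting time = 86/5 = 17.2

17.2


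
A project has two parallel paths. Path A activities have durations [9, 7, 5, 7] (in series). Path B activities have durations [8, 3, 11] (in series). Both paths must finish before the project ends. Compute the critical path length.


Path A total = 9 + 7 + 5 + 7 = 28
Path B total = 8 + 3 + 11 = 22
Critical path = longest path = max(28, 22) = 28

28


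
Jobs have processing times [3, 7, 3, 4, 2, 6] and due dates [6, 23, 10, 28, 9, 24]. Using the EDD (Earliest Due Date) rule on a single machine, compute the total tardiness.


Sort by due date (EDD order): [(3, 6), (2, 9), (3, 10), (7, 23), (6, 24), (4, 28)]
Compute completion times and tardiness:
  Job 1: p=3, d=6, C=3, tardiness=max(0,3-6)=0
  Job 2: p=2, d=9, C=5, tardiness=max(0,5-9)=0
  Job 3: p=3, d=10, C=8, tardiness=max(0,8-10)=0
  Job 4: p=7, d=23, C=15, tardiness=max(0,15-23)=0
  Job 5: p=6, d=24, C=21, tardiness=max(0,21-24)=0
  Job 6: p=4, d=28, C=25, tardiness=max(0,25-28)=0
Total tardiness = 0

0


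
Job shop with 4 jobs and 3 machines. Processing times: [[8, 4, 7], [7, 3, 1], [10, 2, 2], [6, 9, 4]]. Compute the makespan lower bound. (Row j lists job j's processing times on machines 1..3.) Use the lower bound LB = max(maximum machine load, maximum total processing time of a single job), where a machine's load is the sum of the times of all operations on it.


Machine loads:
  Machine 1: 8 + 7 + 10 + 6 = 31
  Machine 2: 4 + 3 + 2 + 9 = 18
  Machine 3: 7 + 1 + 2 + 4 = 14
Max machine load = 31
Job totals:
  Job 1: 19
  Job 2: 11
  Job 3: 14
  Job 4: 19
Max job total = 19
Lower bound = max(31, 19) = 31

31


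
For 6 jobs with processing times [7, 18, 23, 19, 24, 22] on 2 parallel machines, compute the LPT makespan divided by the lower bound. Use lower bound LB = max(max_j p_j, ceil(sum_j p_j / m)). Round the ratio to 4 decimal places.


LPT order: [24, 23, 22, 19, 18, 7]
Machine loads after assignment: [61, 52]
LPT makespan = 61
Lower bound = max(max_job, ceil(total/2)) = max(24, 57) = 57
Ratio = 61 / 57 = 1.0702

1.0702


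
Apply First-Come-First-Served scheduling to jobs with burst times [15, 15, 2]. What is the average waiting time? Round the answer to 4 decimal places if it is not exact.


FCFS order (as given): [15, 15, 2]
Waiting times:
  Job 1: wait = 0
  Job 2: wait = 15
  Job 3: wait = 30
Sum of waiting times = 45
Average waiting time = 45/3 = 15.0

15.0


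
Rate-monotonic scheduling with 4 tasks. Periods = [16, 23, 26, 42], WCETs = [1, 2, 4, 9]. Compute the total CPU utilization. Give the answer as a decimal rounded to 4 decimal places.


Compute individual utilizations (exact fractions):
  Task 1: C/T = 1/16 (approx. 0.0625)
  Task 2: C/T = 2/23 (approx. 0.087)
  Task 3: C/T = 4/26 = 2/13 (approx. 0.1538)
  Task 4: C/T = 9/42 = 3/14 (approx. 0.2143)
Total utilization U = 1/16 + 2/23 + 2/13 + 3/14 = 17333/33488
Rounded to 4 decimal places: U = 0.5176
RM (Liu & Layland) bound for 4 tasks = 0.756828; compare with U = 17333/33488 (approx. 0.517588)
U <= bound, so schedulable by RM sufficient condition.

0.5176


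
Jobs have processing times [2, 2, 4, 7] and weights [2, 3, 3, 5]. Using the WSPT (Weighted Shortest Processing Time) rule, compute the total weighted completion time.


Compute p/w ratios and sort ascending (WSPT): [(2, 3), (2, 2), (4, 3), (7, 5)]
Compute weighted completion times:
  Job (p=2,w=3): C=2, w*C=3*2=6
  Job (p=2,w=2): C=4, w*C=2*4=8
  Job (p=4,w=3): C=8, w*C=3*8=24
  Job (p=7,w=5): C=15, w*C=5*15=75
Total weighted completion time = 113

113


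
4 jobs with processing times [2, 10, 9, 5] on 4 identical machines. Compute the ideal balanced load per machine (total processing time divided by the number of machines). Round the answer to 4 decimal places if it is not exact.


Total processing time = 2 + 10 + 9 + 5 = 26
Number of machines = 4
Ideal balanced load = 26 / 4 = 6.5

6.5


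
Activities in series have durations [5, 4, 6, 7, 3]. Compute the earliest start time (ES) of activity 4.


Activity 4 starts after activities 1 through 3 complete.
Predecessor durations: [5, 4, 6]
ES = 5 + 4 + 6 = 15

15


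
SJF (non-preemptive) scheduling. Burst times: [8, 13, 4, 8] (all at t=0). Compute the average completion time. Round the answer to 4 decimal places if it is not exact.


SJF order (ascending): [4, 8, 8, 13]
Completion times:
  Job 1: burst=4, C=4
  Job 2: burst=8, C=12
  Job 3: burst=8, C=20
  Job 4: burst=13, C=33
Average completion = 69/4 = 17.25

17.25


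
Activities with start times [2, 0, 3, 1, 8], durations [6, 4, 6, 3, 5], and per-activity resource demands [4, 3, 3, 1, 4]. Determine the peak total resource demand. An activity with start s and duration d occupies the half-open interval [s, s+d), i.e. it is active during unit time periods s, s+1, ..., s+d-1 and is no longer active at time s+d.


Each activity i is active on [start_i, start_i + duration_i).
Compute total resource usage per time slot:
  t=0: active resources = [3], total = 3
  t=1: active resources = [3, 1], total = 4
  t=2: active resources = [4, 3, 1], total = 8
  t=3: active resources = [4, 3, 3, 1], total = 11
  t=4: active resources = [4, 3], total = 7
  t=5: active resources = [4, 3], total = 7
  t=6: active resources = [4, 3], total = 7
  t=7: active resources = [4, 3], total = 7
  t=8: active resources = [3, 4], total = 7
  t=9: active resources = [4], total = 4
  t=10: active resources = [4], total = 4
  t=11: active resources = [4], total = 4
  t=12: active resources = [4], total = 4
Peak resource demand = 11

11


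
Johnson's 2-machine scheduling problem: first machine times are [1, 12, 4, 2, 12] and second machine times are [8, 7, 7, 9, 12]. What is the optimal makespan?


Apply Johnson's rule:
  Group 1 (a <= b): [(1, 1, 8), (4, 2, 9), (3, 4, 7), (5, 12, 12)]
  Group 2 (a > b): [(2, 12, 7)]
Optimal job order: [1, 4, 3, 5, 2]
Schedule:
  Job 1: M1 done at 1, M2 done at 9
  Job 4: M1 done at 3, M2 done at 18
  Job 3: M1 done at 7, M2 done at 25
  Job 5: M1 done at 19, M2 done at 37
  Job 2: M1 done at 31, M2 done at 44
Makespan = 44

44


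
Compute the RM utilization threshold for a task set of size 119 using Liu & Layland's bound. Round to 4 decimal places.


Compute 2^(1/119) = 1.0058417632
Subtract 1: 1.0058417632 - 1 = 0.0058417632
Multiply by n: 119 * 0.0058417632 = 0.6951698208
Round to 4 dp: 0.6952

0.6952


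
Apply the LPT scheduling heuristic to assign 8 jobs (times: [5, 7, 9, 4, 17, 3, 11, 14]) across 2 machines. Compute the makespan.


Sort jobs in decreasing order (LPT): [17, 14, 11, 9, 7, 5, 4, 3]
Assign each job to the least loaded machine:
  Machine 1: jobs [17, 9, 5, 4], load = 35
  Machine 2: jobs [14, 11, 7, 3], load = 35
Makespan = max load = 35

35


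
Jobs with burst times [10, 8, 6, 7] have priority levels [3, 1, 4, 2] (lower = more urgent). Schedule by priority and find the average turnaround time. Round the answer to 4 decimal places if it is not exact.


Sort by priority (ascending = highest first):
Order: [(1, 8), (2, 7), (3, 10), (4, 6)]
Completion times:
  Priority 1, burst=8, C=8
  Priority 2, burst=7, C=15
  Priority 3, burst=10, C=25
  Priority 4, burst=6, C=31
Average turnaround = 79/4 = 19.75

19.75


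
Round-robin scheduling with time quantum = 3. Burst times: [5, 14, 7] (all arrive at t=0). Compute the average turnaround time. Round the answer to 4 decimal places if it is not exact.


Time quantum = 3
Execution trace:
  J1 runs 3 units, time = 3
  J2 runs 3 units, time = 6
  J3 runs 3 units, time = 9
  J1 runs 2 units, time = 11
  J2 runs 3 units, time = 14
  J3 runs 3 units, time = 17
  J2 runs 3 units, time = 20
  J3 runs 1 units, time = 21
  J2 runs 3 units, time = 24
  J2 runs 2 units, time = 26
Finish times: [11, 26, 21]
Average turnaround = 58/3 = 19.3333

19.3333


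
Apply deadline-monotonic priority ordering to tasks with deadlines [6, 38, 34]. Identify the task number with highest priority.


Sort tasks by relative deadline (ascending):
  Task 1: deadline = 6
  Task 3: deadline = 34
  Task 2: deadline = 38
Priority order (highest first): [1, 3, 2]
Highest priority task = 1

1


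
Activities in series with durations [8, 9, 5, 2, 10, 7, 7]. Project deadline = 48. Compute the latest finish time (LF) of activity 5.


LF(activity 5) = deadline - sum of successor durations
Successors: activities 6 through 7 with durations [7, 7]
Sum of successor durations = 14
LF = 48 - 14 = 34

34


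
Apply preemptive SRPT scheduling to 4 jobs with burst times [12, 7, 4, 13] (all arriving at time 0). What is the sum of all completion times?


Since all jobs arrive at t=0, SRPT equals SPT ordering.
SPT order: [4, 7, 12, 13]
Completion times:
  Job 1: p=4, C=4
  Job 2: p=7, C=11
  Job 3: p=12, C=23
  Job 4: p=13, C=36
Total completion time = 4 + 11 + 23 + 36 = 74

74


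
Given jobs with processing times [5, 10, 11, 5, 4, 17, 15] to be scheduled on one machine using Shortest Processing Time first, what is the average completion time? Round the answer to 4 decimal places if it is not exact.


Sort jobs by processing time (SPT order): [4, 5, 5, 10, 11, 15, 17]
Compute completion times sequentially:
  Job 1: processing = 4, completes at 4
  Job 2: processing = 5, completes at 9
  Job 3: processing = 5, completes at 14
  Job 4: processing = 10, completes at 24
  Job 5: processing = 11, completes at 35
  Job 6: processing = 15, completes at 50
  Job 7: processing = 17, completes at 67
Sum of completion times = 203
Average completion time = 203/7 = 29.0

29.0


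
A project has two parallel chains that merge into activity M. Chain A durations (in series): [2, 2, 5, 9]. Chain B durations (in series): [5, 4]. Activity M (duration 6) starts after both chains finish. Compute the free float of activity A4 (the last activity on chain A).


ES(A4) = sum of predecessors on chain A = 9
EF(A4) = ES + duration = 9 + 9 = 18
Successor of A4 is M. ES(M) = max(sum(A), sum(B)) = max(18, 9) = 18
Free float = ES(successor) - EF(current) = 18 - 18 = 0

0


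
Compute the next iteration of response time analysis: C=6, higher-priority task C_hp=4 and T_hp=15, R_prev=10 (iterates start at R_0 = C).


R_next = C + ceil(R_prev / T_hp) * C_hp
ceil(10 / 15) = ceil(0.6667) = 1
Interference = 1 * 4 = 4
R_next = 6 + 4 = 10
R_next = R_prev, so the iteration has converged (response time = 10).

10


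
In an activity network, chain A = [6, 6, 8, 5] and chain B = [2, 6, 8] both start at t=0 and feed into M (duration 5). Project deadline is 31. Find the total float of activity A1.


Forward pass: ES(A1) = sum of predecessors on chain A = 0
EF = ES + duration = 0 + 6 = 6
Backward pass: LF(M) = deadline = 31; LS(M) = 31 - 5 = 26
LF(A1) = LS(M) - sum(successors on chain A) = 26 - 19 = 7
LS = LF - duration = 7 - 6 = 1
Total float = LS - ES = 1 - 0 = 1

1


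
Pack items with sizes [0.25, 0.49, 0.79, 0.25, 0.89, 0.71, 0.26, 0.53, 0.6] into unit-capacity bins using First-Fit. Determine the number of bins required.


Place items sequentially using First-Fit:
  Item 0.25 -> new Bin 1
  Item 0.49 -> Bin 1 (now 0.74)
  Item 0.79 -> new Bin 2
  Item 0.25 -> Bin 1 (now 0.99)
  Item 0.89 -> new Bin 3
  Item 0.71 -> new Bin 4
  Item 0.26 -> Bin 4 (now 0.97)
  Item 0.53 -> new Bin 5
  Item 0.6 -> new Bin 6
Total bins used = 6

6


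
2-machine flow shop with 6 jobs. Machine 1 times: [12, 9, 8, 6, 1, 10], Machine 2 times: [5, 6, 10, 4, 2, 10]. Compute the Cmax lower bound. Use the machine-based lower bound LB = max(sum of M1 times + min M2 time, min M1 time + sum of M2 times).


LB1 = sum(M1 times) + min(M2 times) = 46 + 2 = 48
LB2 = min(M1 times) + sum(M2 times) = 1 + 37 = 38
Lower bound = max(LB1, LB2) = max(48, 38) = 48

48
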